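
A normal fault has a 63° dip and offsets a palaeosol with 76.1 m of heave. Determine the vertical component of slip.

149 m

throw = heave × tan(dip) = 76.1 × tan(63°) = 149 m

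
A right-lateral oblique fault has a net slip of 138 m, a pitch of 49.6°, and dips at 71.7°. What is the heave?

33 m

dip-slip = net slip × sin(rake) = 138 m × sin(49.6°) = 105.1 m
heave = dip-slip × cos(dip) = 105.1 × cos(71.7°) = 33 m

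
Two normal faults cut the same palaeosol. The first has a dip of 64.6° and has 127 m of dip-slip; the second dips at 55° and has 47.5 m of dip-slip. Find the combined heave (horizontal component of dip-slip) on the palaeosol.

heave_A = 127 × cos(64.6°) = 54.47 m
heave_B = 47.5 × cos(55°) = 27.24 m
total = 54.47 + 27.24 = 81.7 m

81.7 m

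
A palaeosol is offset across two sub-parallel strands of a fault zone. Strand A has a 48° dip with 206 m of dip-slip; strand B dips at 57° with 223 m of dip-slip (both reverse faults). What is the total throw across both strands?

340 m

throw_A = 206 × sin(48°) = 153.1 m
throw_B = 223 × sin(57°) = 187 m
total = 153.1 + 187 = 340 m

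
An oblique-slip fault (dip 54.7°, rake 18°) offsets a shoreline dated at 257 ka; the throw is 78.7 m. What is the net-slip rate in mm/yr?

dip-slip = throw / sin(dip) = 78.7 / sin(54.7°) = 96.43 m
net slip = dip-slip / sin(rake) = 96.43 / sin(18°) = 312.1 m
rate = 312.1 m / 257 ka = 0.00121 m/yr = 1.21 mm/yr

1.21 mm/yr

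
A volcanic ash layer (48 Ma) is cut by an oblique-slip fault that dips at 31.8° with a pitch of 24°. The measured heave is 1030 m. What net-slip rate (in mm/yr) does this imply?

dip-slip = heave / cos(dip) = 1030 / cos(31.8°) = 1212 m
net slip = dip-slip / sin(rake) = 1212 / sin(24°) = 2980 m
rate = 2980 m / 48 Ma = 0.0000621 m/yr = 0.0621 mm/yr

0.0621 mm/yr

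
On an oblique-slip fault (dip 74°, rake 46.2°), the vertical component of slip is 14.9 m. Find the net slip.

21.5 m

dip-slip = throw / sin(dip) = 14.9 / sin(74°) = 15.50 m
net slip = dip-slip / sin(rake) = 15.50 / sin(46.2°) = 21.5 m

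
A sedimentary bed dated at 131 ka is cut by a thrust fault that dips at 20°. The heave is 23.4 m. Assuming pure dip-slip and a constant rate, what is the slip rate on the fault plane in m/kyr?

0.190 m/kyr

dip-slip = heave / cos(dip) = 23.4 m / cos(20°) = 24.90 m
rate = 24.90 m / 131 ka = 0.000190 m/yr = 0.190 m/kyr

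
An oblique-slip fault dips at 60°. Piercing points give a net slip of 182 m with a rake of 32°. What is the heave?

48.2 m

dip-slip = net slip × sin(rake) = 182 m × sin(32°) = 96.45 m
heave = dip-slip × cos(dip) = 96.45 × cos(60°) = 48.2 m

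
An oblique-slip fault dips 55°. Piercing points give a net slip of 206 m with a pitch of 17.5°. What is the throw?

dip-slip = net slip × sin(rake) = 206 m × sin(17.5°) = 61.95 m
throw = dip-slip × sin(dip) = 61.95 × sin(55°) = 50.7 m

50.7 m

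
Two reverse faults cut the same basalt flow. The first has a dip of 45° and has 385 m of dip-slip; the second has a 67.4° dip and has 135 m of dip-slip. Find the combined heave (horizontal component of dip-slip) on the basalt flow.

324 m

heave_A = 385 × cos(45°) = 272.2 m
heave_B = 135 × cos(67.4°) = 51.88 m
total = 272.2 + 51.88 = 324 m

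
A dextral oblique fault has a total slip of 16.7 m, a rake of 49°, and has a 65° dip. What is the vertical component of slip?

11.4 m

dip-slip = net slip × sin(rake) = 16.7 m × sin(49°) = 12.60 m
throw = dip-slip × sin(dip) = 12.60 × sin(65°) = 11.4 m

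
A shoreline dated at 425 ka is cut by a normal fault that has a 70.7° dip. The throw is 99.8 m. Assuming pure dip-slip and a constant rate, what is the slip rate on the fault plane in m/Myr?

249 m/Myr

dip-slip = throw / sin(dip) = 99.8 m / sin(70.7°) = 105.7 m
rate = 105.7 m / 425 ka = 0.000249 m/yr = 249 m/Myr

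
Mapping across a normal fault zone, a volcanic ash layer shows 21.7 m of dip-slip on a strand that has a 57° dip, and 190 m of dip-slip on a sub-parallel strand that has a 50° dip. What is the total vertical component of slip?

164 m

throw_A = 21.7 × sin(57°) = 18.20 m
throw_B = 190 × sin(50°) = 145.5 m
total = 18.20 + 145.5 = 164 m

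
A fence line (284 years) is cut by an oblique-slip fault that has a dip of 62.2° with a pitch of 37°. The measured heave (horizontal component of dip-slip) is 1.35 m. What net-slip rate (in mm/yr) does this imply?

16.9 mm/yr

dip-slip = heave / cos(dip) = 1.35 / cos(62.2°) = 2.895 m
net slip = dip-slip / sin(rake) = 2.895 / sin(37°) = 4.810 m
rate = 4.810 m / 284 years = 0.0169 m/yr = 16.9 mm/yr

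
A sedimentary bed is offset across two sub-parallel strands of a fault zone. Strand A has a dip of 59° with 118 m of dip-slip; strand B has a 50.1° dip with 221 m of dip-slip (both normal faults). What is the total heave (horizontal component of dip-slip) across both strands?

203 m

heave_A = 118 × cos(59°) = 60.77 m
heave_B = 221 × cos(50.1°) = 141.8 m
total = 60.77 + 141.8 = 203 m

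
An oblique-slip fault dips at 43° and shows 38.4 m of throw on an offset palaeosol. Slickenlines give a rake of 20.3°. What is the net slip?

dip-slip = throw / sin(dip) = 38.4 / sin(43°) = 56.31 m
net slip = dip-slip / sin(rake) = 56.31 / sin(20.3°) = 162 m

162 m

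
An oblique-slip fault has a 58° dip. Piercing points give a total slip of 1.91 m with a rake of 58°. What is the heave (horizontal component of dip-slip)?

0.858 m

dip-slip = net slip × sin(rake) = 1.91 m × sin(58°) = 1.620 m
heave = dip-slip × cos(dip) = 1.620 × cos(58°) = 0.858 m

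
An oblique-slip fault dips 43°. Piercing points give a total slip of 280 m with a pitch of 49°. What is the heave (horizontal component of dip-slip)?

155 m

dip-slip = net slip × sin(rake) = 280 m × sin(49°) = 211.3 m
heave = dip-slip × cos(dip) = 211.3 × cos(43°) = 155 m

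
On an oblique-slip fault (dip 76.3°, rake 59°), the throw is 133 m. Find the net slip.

160 m

dip-slip = throw / sin(dip) = 133 / sin(76.3°) = 136.9 m
net slip = dip-slip / sin(rake) = 136.9 / sin(59°) = 160 m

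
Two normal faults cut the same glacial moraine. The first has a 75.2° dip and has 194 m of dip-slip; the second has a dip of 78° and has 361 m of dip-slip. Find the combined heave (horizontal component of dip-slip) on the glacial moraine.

heave_A = 194 × cos(75.2°) = 49.56 m
heave_B = 361 × cos(78°) = 75.06 m
total = 49.56 + 75.06 = 125 m

125 m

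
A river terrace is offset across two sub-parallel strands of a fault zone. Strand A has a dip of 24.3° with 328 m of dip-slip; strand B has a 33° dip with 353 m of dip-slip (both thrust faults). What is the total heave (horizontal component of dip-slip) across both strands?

595 m

heave_A = 328 × cos(24.3°) = 298.9 m
heave_B = 353 × cos(33°) = 296.1 m
total = 298.9 + 296.1 = 595 m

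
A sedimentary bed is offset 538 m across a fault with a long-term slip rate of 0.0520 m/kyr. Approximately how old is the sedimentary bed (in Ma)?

10.3 Ma

age = offset / rate = 538 m / (0.0520 m/kyr) = 1.03e+07 yr = 10.3 Ma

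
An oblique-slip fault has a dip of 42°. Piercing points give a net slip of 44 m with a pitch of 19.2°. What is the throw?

dip-slip = net slip × sin(rake) = 44 m × sin(19.2°) = 14.47 m
throw = dip-slip × sin(dip) = 14.47 × sin(42°) = 9.68 m

9.68 m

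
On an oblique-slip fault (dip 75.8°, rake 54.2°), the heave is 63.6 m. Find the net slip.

320 m

dip-slip = heave / cos(dip) = 63.6 / cos(75.8°) = 259.3 m
net slip = dip-slip / sin(rake) = 259.3 / sin(54.2°) = 320 m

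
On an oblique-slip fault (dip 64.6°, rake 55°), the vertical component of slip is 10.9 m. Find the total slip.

14.7 m

dip-slip = throw / sin(dip) = 10.9 / sin(64.6°) = 12.07 m
net slip = dip-slip / sin(rake) = 12.07 / sin(55°) = 14.7 m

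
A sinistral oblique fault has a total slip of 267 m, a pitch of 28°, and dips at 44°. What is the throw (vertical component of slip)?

dip-slip = net slip × sin(rake) = 267 m × sin(28°) = 125.3 m
throw = dip-slip × sin(dip) = 125.3 × sin(44°) = 87.1 m

87.1 m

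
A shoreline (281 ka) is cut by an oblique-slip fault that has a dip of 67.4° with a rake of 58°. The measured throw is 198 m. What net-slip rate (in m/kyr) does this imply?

dip-slip = throw / sin(dip) = 198 / sin(67.4°) = 214.5 m
net slip = dip-slip / sin(rake) = 214.5 / sin(58°) = 252.9 m
rate = 252.9 m / 281 ka = 0.000900 m/yr = 0.900 m/kyr

0.900 m/kyr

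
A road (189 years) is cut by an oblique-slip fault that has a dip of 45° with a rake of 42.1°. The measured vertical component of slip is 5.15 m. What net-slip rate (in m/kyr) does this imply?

57.5 m/kyr

dip-slip = throw / sin(dip) = 5.15 / sin(45°) = 7.283 m
net slip = dip-slip / sin(rake) = 7.283 / sin(42.1°) = 10.86 m
rate = 10.86 m / 189 years = 0.0575 m/yr = 57.5 m/kyr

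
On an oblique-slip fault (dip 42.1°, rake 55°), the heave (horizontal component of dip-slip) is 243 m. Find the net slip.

400 m

dip-slip = heave / cos(dip) = 243 / cos(42.1°) = 327.5 m
net slip = dip-slip / sin(rake) = 327.5 / sin(55°) = 400 m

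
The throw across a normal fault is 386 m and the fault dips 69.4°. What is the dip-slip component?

dip-slip = throw / sin(dip) = 386 / sin(69.4°) = 412 m

412 m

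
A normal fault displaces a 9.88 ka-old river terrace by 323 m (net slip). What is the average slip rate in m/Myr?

rate = 323 m / 9.88 ka = 0.0327 m/yr = 32700 m/Myr

32700 m/Myr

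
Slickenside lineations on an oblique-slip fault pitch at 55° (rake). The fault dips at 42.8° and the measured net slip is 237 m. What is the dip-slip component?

194 m

dip-slip = net slip × sin(rake) = 237 m × sin(55°) = 194 m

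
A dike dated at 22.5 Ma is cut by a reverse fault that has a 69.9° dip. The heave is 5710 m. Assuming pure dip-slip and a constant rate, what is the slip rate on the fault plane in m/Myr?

738 m/Myr

dip-slip = heave / cos(dip) = 5710 m / cos(69.9°) = 16620 m
rate = 16620 m / 22.5 Ma = 0.000738 m/yr = 738 m/Myr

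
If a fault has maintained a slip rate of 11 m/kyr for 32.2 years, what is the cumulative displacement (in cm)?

slip = rate × time = 11 m/kyr × 32.2 years = 0.354 m = 35.4 cm

35.4 cm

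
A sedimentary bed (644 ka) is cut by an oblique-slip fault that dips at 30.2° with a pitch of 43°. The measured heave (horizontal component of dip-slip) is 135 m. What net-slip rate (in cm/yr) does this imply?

dip-slip = heave / cos(dip) = 135 / cos(30.2°) = 156.2 m
net slip = dip-slip / sin(rake) = 156.2 / sin(43°) = 229 m
rate = 229 m / 644 ka = 0.000356 m/yr = 0.0356 cm/yr

0.0356 cm/yr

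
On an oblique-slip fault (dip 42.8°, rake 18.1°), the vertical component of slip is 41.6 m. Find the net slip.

197 m

dip-slip = throw / sin(dip) = 41.6 / sin(42.8°) = 61.23 m
net slip = dip-slip / sin(rake) = 61.23 / sin(18.1°) = 197 m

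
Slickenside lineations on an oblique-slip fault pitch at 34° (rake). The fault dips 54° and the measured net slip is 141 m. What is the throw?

dip-slip = net slip × sin(rake) = 141 m × sin(34°) = 78.85 m
throw = dip-slip × sin(dip) = 78.85 × sin(54°) = 63.8 m

63.8 m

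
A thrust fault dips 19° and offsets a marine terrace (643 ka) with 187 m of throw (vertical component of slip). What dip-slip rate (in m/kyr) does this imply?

dip-slip = throw / sin(dip) = 187 m / sin(19°) = 574.4 m
rate = 574.4 m / 643 ka = 0.000893 m/yr = 0.893 m/kyr

0.893 m/kyr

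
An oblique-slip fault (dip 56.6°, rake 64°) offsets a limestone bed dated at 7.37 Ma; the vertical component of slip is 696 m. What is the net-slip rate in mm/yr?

dip-slip = throw / sin(dip) = 696 / sin(56.6°) = 833.7 m
net slip = dip-slip / sin(rake) = 833.7 / sin(64°) = 927.6 m
rate = 927.6 m / 7.37 Ma = 0.000126 m/yr = 0.126 mm/yr

0.126 mm/yr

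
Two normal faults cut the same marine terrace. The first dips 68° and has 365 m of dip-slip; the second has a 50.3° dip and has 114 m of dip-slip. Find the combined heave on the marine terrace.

heave_A = 365 × cos(68°) = 136.7 m
heave_B = 114 × cos(50.3°) = 72.82 m
total = 136.7 + 72.82 = 210 m

210 m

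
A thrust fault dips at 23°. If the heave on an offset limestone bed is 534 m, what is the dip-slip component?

dip-slip = heave / cos(dip) = 534 / cos(23°) = 580 m

580 m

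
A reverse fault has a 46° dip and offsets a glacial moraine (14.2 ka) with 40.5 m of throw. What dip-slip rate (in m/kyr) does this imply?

dip-slip = throw / sin(dip) = 40.5 m / sin(46°) = 56.30 m
rate = 56.30 m / 14.2 ka = 0.00396 m/yr = 3.96 m/kyr

3.96 m/kyr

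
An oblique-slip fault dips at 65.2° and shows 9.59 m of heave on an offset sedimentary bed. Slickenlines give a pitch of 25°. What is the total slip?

54.1 m

dip-slip = heave / cos(dip) = 9.59 / cos(65.2°) = 22.86 m
net slip = dip-slip / sin(rake) = 22.86 / sin(25°) = 54.1 m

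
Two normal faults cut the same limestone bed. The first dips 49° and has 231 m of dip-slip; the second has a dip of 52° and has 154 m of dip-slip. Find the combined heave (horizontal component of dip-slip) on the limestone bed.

heave_A = 231 × cos(49°) = 151.5 m
heave_B = 154 × cos(52°) = 94.81 m
total = 151.5 + 94.81 = 246 m

246 m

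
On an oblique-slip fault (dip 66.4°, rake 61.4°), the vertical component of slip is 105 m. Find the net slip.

131 m

dip-slip = throw / sin(dip) = 105 / sin(66.4°) = 114.6 m
net slip = dip-slip / sin(rake) = 114.6 / sin(61.4°) = 131 m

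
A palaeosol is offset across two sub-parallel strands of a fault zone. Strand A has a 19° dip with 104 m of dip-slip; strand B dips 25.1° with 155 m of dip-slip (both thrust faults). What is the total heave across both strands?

heave_A = 104 × cos(19°) = 98.33 m
heave_B = 155 × cos(25.1°) = 140.4 m
total = 98.33 + 140.4 = 239 m

239 m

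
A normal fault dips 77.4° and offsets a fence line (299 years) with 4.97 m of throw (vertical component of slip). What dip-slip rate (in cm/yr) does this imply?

dip-slip = throw / sin(dip) = 4.97 m / sin(77.4°) = 5.093 m
rate = 5.093 m / 299 years = 0.0170 m/yr = 1.70 cm/yr

1.70 cm/yr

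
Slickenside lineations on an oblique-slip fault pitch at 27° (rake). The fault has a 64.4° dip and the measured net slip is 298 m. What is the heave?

dip-slip = net slip × sin(rake) = 298 m × sin(27°) = 135.3 m
heave = dip-slip × cos(dip) = 135.3 × cos(64.4°) = 58.5 m

58.5 m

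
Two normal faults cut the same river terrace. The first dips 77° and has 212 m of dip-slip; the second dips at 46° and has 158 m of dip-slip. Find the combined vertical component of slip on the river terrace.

320 m

throw_A = 212 × sin(77°) = 206.6 m
throw_B = 158 × sin(46°) = 113.7 m
total = 206.6 + 113.7 = 320 m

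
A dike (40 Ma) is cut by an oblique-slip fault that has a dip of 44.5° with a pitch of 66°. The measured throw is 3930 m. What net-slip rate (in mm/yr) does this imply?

0.153 mm/yr

dip-slip = throw / sin(dip) = 3930 / sin(44.5°) = 5607 m
net slip = dip-slip / sin(rake) = 5607 / sin(66°) = 6138 m
rate = 6138 m / 40 Ma = 0.000153 m/yr = 0.153 mm/yr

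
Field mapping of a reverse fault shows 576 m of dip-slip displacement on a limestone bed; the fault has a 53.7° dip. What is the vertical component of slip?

464 m

throw = dip-slip × sin(dip) = 576 m × sin(53.7°) = 464 m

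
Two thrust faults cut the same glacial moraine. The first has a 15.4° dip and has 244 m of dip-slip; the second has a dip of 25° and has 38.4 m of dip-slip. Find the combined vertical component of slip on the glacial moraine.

throw_A = 244 × sin(15.4°) = 64.80 m
throw_B = 38.4 × sin(25°) = 16.23 m
total = 64.80 + 16.23 = 81 m

81 m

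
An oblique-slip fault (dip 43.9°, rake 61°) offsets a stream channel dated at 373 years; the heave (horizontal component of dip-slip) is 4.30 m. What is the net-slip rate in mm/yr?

dip-slip = heave / cos(dip) = 4.30 / cos(43.9°) = 5.968 m
net slip = dip-slip / sin(rake) = 5.968 / sin(61°) = 6.823 m
rate = 6.823 m / 373 years = 0.0183 m/yr = 18.3 mm/yr

18.3 mm/yr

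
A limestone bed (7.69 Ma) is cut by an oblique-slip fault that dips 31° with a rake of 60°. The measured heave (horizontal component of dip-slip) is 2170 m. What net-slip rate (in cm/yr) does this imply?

dip-slip = heave / cos(dip) = 2170 / cos(31°) = 2532 m
net slip = dip-slip / sin(rake) = 2532 / sin(60°) = 2923 m
rate = 2923 m / 7.69 Ma = 0.000380 m/yr = 0.0380 cm/yr

0.0380 cm/yr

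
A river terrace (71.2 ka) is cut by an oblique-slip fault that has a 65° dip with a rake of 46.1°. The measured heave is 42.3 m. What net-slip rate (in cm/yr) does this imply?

0.195 cm/yr

dip-slip = heave / cos(dip) = 42.3 / cos(65°) = 100.1 m
net slip = dip-slip / sin(rake) = 100.1 / sin(46.1°) = 138.9 m
rate = 138.9 m / 71.2 ka = 0.00195 m/yr = 0.195 cm/yr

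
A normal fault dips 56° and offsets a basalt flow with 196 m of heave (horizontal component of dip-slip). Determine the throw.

291 m

throw = heave × tan(dip) = 196 × tan(56°) = 291 m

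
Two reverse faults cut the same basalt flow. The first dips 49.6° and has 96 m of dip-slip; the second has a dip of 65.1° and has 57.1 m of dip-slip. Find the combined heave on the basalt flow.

heave_A = 96 × cos(49.6°) = 62.22 m
heave_B = 57.1 × cos(65.1°) = 24.04 m
total = 62.22 + 24.04 = 86.3 m

86.3 m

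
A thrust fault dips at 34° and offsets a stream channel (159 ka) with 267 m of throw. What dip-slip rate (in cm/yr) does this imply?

0.300 cm/yr

dip-slip = throw / sin(dip) = 267 m / sin(34°) = 477.5 m
rate = 477.5 m / 159 ka = 0.00300 m/yr = 0.300 cm/yr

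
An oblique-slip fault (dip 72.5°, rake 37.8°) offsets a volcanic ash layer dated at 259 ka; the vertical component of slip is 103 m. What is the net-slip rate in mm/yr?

0.680 mm/yr

dip-slip = throw / sin(dip) = 103 / sin(72.5°) = 108 m
net slip = dip-slip / sin(rake) = 108 / sin(37.8°) = 176.2 m
rate = 176.2 m / 259 ka = 0.000680 m/yr = 0.680 mm/yr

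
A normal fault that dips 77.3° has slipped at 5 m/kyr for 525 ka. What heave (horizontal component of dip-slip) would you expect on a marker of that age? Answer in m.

577 m

dip-slip = rate × time = 5 m/kyr × 525 ka = 2625 m
heave = dip-slip × cos(dip) = 2625 × cos(77.3°) = 577 m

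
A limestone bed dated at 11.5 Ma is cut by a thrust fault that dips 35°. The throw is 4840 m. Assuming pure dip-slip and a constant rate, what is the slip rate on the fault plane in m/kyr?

0.734 m/kyr

dip-slip = throw / sin(dip) = 4840 m / sin(35°) = 8438 m
rate = 8438 m / 11.5 Ma = 0.000734 m/yr = 0.734 m/kyr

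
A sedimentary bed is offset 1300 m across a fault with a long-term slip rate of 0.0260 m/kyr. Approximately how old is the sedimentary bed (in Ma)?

age = offset / rate = 1300 m / (0.0260 m/kyr) = 5e+07 yr = 50 Ma

50 Ma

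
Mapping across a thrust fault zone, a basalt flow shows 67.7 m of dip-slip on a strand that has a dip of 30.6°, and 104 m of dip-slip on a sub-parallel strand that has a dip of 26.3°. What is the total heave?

152 m

heave_A = 67.7 × cos(30.6°) = 58.27 m
heave_B = 104 × cos(26.3°) = 93.23 m
total = 58.27 + 93.23 = 152 m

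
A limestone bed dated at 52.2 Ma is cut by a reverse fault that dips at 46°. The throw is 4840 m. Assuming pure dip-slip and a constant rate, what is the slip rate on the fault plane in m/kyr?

0.129 m/kyr

dip-slip = throw / sin(dip) = 4840 m / sin(46°) = 6728 m
rate = 6728 m / 52.2 Ma = 0.000129 m/yr = 0.129 m/kyr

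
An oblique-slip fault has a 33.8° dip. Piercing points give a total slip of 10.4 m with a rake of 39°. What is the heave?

5.44 m

dip-slip = net slip × sin(rake) = 10.4 m × sin(39°) = 6.545 m
heave = dip-slip × cos(dip) = 6.545 × cos(33.8°) = 5.44 m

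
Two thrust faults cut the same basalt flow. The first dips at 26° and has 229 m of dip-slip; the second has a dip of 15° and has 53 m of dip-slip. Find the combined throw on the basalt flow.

throw_A = 229 × sin(26°) = 100.4 m
throw_B = 53 × sin(15°) = 13.72 m
total = 100.4 + 13.72 = 114 m

114 m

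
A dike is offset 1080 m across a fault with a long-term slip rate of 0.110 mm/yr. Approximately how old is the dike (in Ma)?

9.82 Ma

age = offset / rate = 1080 m / (0.110 mm/yr) = 9.82e+06 yr = 9.82 Ma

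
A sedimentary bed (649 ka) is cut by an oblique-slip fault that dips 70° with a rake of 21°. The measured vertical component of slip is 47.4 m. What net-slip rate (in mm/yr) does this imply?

dip-slip = throw / sin(dip) = 47.4 / sin(70°) = 50.44 m
net slip = dip-slip / sin(rake) = 50.44 / sin(21°) = 140.8 m
rate = 140.8 m / 649 ka = 0.000217 m/yr = 0.217 mm/yr

0.217 mm/yr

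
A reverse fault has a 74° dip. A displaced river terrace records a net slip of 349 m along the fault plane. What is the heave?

96.2 m

heave = dip-slip × cos(dip) = 349 m × cos(74°) = 96.2 m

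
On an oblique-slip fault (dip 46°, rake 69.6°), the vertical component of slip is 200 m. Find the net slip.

297 m

dip-slip = throw / sin(dip) = 200 / sin(46°) = 278 m
net slip = dip-slip / sin(rake) = 278 / sin(69.6°) = 297 m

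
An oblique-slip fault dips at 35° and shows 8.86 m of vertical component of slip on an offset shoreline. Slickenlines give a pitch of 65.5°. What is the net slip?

17 m

dip-slip = throw / sin(dip) = 8.86 / sin(35°) = 15.45 m
net slip = dip-slip / sin(rake) = 15.45 / sin(65.5°) = 17 m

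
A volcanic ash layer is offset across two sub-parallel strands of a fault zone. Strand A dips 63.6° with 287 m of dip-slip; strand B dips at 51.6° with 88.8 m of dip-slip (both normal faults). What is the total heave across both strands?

183 m

heave_A = 287 × cos(63.6°) = 127.6 m
heave_B = 88.8 × cos(51.6°) = 55.16 m
total = 127.6 + 55.16 = 183 m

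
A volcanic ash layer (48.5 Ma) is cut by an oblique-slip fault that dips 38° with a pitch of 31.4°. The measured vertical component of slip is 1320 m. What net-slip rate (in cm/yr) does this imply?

0.00848 cm/yr

dip-slip = throw / sin(dip) = 1320 / sin(38°) = 2144 m
net slip = dip-slip / sin(rake) = 2144 / sin(31.4°) = 4115 m
rate = 4115 m / 48.5 Ma = 0.0000848 m/yr = 0.00848 cm/yr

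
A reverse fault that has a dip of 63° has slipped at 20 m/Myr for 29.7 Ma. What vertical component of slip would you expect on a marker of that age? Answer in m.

529 m

dip-slip = rate × time = 20 m/Myr × 29.7 Ma = 594 m
throw = dip-slip × sin(dip) = 594 × sin(63°) = 529 m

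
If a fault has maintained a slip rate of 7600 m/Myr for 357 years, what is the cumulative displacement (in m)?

2.71 m

slip = rate × time = 7600 m/Myr × 357 years = 2.71 m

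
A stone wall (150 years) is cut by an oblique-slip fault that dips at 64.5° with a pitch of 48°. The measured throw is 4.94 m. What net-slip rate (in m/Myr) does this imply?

49100 m/Myr

dip-slip = throw / sin(dip) = 4.94 / sin(64.5°) = 5.473 m
net slip = dip-slip / sin(rake) = 5.473 / sin(48°) = 7.365 m
rate = 7.365 m / 150 years = 0.0491 m/yr = 49100 m/Myr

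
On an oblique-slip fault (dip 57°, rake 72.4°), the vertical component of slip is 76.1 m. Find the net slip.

95.2 m

dip-slip = throw / sin(dip) = 76.1 / sin(57°) = 90.74 m
net slip = dip-slip / sin(rake) = 90.74 / sin(72.4°) = 95.2 m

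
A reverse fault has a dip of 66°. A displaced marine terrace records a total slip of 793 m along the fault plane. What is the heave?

323 m

heave = dip-slip × cos(dip) = 793 m × cos(66°) = 323 m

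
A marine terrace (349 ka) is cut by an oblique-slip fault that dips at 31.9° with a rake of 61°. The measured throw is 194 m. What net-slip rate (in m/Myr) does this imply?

dip-slip = throw / sin(dip) = 194 / sin(31.9°) = 367.1 m
net slip = dip-slip / sin(rake) = 367.1 / sin(61°) = 419.7 m
rate = 419.7 m / 349 ka = 0.00120 m/yr = 1200 m/Myr

1200 m/Myr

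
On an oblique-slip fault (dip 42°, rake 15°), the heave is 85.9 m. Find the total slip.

dip-slip = heave / cos(dip) = 85.9 / cos(42°) = 115.6 m
net slip = dip-slip / sin(rake) = 115.6 / sin(15°) = 447 m

447 m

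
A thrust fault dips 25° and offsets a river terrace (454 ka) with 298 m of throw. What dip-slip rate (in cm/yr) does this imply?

0.155 cm/yr

dip-slip = throw / sin(dip) = 298 m / sin(25°) = 705.1 m
rate = 705.1 m / 454 ka = 0.00155 m/yr = 0.155 cm/yr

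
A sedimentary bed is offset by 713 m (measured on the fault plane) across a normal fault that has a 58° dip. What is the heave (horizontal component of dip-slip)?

heave = dip-slip × cos(dip) = 713 m × cos(58°) = 378 m

378 m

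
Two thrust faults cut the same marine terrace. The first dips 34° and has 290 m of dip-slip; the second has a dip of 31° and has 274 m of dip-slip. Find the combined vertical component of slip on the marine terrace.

throw_A = 290 × sin(34°) = 162.2 m
throw_B = 274 × sin(31°) = 141.1 m
total = 162.2 + 141.1 = 303 m

303 m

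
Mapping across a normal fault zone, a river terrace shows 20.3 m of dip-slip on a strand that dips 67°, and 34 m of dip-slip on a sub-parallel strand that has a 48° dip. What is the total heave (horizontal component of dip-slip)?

30.7 m

heave_A = 20.3 × cos(67°) = 7.932 m
heave_B = 34 × cos(48°) = 22.75 m
total = 7.932 + 22.75 = 30.7 m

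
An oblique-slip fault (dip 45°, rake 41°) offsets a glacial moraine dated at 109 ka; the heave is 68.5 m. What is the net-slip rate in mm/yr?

1.35 mm/yr

dip-slip = heave / cos(dip) = 68.5 / cos(45°) = 96.87 m
net slip = dip-slip / sin(rake) = 96.87 / sin(41°) = 147.7 m
rate = 147.7 m / 109 ka = 0.00135 m/yr = 1.35 mm/yr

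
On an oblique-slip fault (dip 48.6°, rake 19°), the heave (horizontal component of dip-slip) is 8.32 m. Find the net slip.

38.6 m

dip-slip = heave / cos(dip) = 8.32 / cos(48.6°) = 12.58 m
net slip = dip-slip / sin(rake) = 12.58 / sin(19°) = 38.6 m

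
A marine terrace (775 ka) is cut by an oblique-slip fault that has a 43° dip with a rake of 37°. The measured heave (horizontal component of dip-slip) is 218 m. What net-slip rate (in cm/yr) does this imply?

dip-slip = heave / cos(dip) = 218 / cos(43°) = 298.1 m
net slip = dip-slip / sin(rake) = 298.1 / sin(37°) = 495.3 m
rate = 495.3 m / 775 ka = 0.000639 m/yr = 0.0639 cm/yr

0.0639 cm/yr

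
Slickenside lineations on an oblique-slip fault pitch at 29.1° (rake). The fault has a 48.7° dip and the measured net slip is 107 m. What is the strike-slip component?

strike-slip = net slip × cos(rake) = 107 m × cos(29.1°) = 93.5 m

93.5 m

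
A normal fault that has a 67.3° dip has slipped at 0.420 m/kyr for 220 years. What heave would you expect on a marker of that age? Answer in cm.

3.57 cm

dip-slip = rate × time = 0.420 m/kyr × 220 years = 0.09240 m
heave = dip-slip × cos(dip) = 0.09240 × cos(67.3°) = 0.0357 m = 3.57 cm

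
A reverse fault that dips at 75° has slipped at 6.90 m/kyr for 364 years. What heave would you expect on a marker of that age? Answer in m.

0.650 m

dip-slip = rate × time = 6.90 m/kyr × 364 years = 2.512 m
heave = dip-slip × cos(dip) = 2.512 × cos(75°) = 0.650 m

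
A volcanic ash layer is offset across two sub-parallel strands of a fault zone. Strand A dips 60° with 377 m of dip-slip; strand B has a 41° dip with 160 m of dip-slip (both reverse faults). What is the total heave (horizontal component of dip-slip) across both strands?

309 m

heave_A = 377 × cos(60°) = 188.5 m
heave_B = 160 × cos(41°) = 120.8 m
total = 188.5 + 120.8 = 309 m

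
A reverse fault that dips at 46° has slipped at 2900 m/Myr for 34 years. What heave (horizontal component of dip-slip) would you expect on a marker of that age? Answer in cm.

6.85 cm

dip-slip = rate × time = 2900 m/Myr × 34 years = 0.09860 m
heave = dip-slip × cos(dip) = 0.09860 × cos(46°) = 0.0685 m = 6.85 cm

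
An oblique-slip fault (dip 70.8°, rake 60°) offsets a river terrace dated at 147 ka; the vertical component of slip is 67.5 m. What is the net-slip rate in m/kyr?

0.561 m/kyr

dip-slip = throw / sin(dip) = 67.5 / sin(70.8°) = 71.48 m
net slip = dip-slip / sin(rake) = 71.48 / sin(60°) = 82.53 m
rate = 82.53 m / 147 ka = 0.000561 m/yr = 0.561 m/kyr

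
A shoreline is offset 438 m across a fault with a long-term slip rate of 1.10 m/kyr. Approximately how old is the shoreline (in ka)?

age = offset / rate = 438 m / (1.10 m/kyr) = 398000 yr = 398 ka

398 ka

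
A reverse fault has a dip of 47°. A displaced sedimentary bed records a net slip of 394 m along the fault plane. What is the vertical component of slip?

288 m

throw = dip-slip × sin(dip) = 394 m × sin(47°) = 288 m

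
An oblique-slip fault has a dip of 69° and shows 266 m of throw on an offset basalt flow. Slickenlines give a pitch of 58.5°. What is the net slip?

334 m

dip-slip = throw / sin(dip) = 266 / sin(69°) = 284.9 m
net slip = dip-slip / sin(rake) = 284.9 / sin(58.5°) = 334 m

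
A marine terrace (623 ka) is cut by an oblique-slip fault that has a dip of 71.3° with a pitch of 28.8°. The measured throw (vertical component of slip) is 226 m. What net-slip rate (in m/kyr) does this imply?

0.795 m/kyr

dip-slip = throw / sin(dip) = 226 / sin(71.3°) = 238.6 m
net slip = dip-slip / sin(rake) = 238.6 / sin(28.8°) = 495.3 m
rate = 495.3 m / 623 ka = 0.000795 m/yr = 0.795 m/kyr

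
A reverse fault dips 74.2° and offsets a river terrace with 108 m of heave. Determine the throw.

throw = heave × tan(dip) = 108 × tan(74.2°) = 382 m

382 m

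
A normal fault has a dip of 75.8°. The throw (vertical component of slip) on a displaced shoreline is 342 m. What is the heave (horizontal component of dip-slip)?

86.5 m

heave = throw / tan(dip) = 342 / tan(75.8°) = 86.5 m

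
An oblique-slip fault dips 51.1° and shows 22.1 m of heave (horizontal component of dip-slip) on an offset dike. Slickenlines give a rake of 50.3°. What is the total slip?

45.7 m

dip-slip = heave / cos(dip) = 22.1 / cos(51.1°) = 35.19 m
net slip = dip-slip / sin(rake) = 35.19 / sin(50.3°) = 45.7 m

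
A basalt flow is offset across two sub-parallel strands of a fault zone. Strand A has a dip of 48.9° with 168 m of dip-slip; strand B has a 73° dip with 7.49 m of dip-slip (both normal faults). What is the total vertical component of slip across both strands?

throw_A = 168 × sin(48.9°) = 126.6 m
throw_B = 7.49 × sin(73°) = 7.163 m
total = 126.6 + 7.163 = 134 m

134 m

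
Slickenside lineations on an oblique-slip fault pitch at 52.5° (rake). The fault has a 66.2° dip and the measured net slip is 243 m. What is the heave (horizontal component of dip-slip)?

dip-slip = net slip × sin(rake) = 243 m × sin(52.5°) = 192.8 m
heave = dip-slip × cos(dip) = 192.8 × cos(66.2°) = 77.8 m

77.8 m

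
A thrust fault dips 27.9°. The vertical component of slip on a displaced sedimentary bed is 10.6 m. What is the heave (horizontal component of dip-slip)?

heave = throw / tan(dip) = 10.6 / tan(27.9°) = 20 m

20 m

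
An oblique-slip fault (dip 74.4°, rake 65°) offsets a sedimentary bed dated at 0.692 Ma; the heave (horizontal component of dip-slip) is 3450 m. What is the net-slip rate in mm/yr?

20.5 mm/yr

dip-slip = heave / cos(dip) = 3450 / cos(74.4°) = 12830 m
net slip = dip-slip / sin(rake) = 12830 / sin(65°) = 14160 m
rate = 14160 m / 0.692 Ma = 0.0205 m/yr = 20.5 mm/yr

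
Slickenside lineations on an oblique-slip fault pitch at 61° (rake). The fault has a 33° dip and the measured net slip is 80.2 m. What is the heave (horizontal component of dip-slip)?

58.8 m

dip-slip = net slip × sin(rake) = 80.2 m × sin(61°) = 70.14 m
heave = dip-slip × cos(dip) = 70.14 × cos(33°) = 58.8 m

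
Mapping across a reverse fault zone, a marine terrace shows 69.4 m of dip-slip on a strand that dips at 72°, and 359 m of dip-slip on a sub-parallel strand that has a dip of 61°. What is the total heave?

heave_A = 69.4 × cos(72°) = 21.45 m
heave_B = 359 × cos(61°) = 174 m
total = 21.45 + 174 = 195 m

195 m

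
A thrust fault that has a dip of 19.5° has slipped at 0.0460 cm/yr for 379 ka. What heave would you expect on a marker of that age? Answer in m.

164 m

dip-slip = rate × time = 0.0460 cm/yr × 379 ka = 174.3 m
heave = dip-slip × cos(dip) = 174.3 × cos(19.5°) = 164 m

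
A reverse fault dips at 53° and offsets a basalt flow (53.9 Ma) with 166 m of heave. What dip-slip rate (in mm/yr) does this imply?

0.00512 mm/yr

dip-slip = heave / cos(dip) = 166 m / cos(53°) = 275.8 m
rate = 275.8 m / 53.9 Ma = 0.00000512 m/yr = 0.00512 mm/yr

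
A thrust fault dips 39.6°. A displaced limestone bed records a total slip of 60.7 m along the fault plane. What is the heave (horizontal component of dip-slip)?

46.8 m

heave = dip-slip × cos(dip) = 60.7 m × cos(39.6°) = 46.8 m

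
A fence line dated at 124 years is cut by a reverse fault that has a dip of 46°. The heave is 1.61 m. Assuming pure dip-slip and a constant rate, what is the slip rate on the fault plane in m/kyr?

dip-slip = heave / cos(dip) = 1.61 m / cos(46°) = 2.318 m
rate = 2.318 m / 124 years = 0.0187 m/yr = 18.7 m/kyr

18.7 m/kyr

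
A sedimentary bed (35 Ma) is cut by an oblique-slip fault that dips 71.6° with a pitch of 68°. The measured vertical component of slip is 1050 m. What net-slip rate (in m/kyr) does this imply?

0.0341 m/kyr

dip-slip = throw / sin(dip) = 1050 / sin(71.6°) = 1107 m
net slip = dip-slip / sin(rake) = 1107 / sin(68°) = 1193 m
rate = 1193 m / 35 Ma = 0.0000341 m/yr = 0.0341 m/kyr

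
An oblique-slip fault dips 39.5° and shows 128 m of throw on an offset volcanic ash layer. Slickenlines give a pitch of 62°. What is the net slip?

dip-slip = throw / sin(dip) = 128 / sin(39.5°) = 201.2 m
net slip = dip-slip / sin(rake) = 201.2 / sin(62°) = 228 m

228 m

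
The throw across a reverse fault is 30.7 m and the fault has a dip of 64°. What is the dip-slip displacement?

dip-slip = throw / sin(dip) = 30.7 / sin(64°) = 34.2 m

34.2 m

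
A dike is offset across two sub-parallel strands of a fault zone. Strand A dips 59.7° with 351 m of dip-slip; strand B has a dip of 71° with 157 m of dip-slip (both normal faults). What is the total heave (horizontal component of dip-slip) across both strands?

heave_A = 351 × cos(59.7°) = 177.1 m
heave_B = 157 × cos(71°) = 51.11 m
total = 177.1 + 51.11 = 228 m

228 m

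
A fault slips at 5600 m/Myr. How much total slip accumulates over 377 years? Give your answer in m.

2.11 m

slip = rate × time = 5600 m/Myr × 377 years = 2.11 m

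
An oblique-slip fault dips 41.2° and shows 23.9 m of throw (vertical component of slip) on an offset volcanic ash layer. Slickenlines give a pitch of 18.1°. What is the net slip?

dip-slip = throw / sin(dip) = 23.9 / sin(41.2°) = 36.28 m
net slip = dip-slip / sin(rake) = 36.28 / sin(18.1°) = 117 m

117 m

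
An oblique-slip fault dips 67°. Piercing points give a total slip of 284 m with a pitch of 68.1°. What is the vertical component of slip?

dip-slip = net slip × sin(rake) = 284 m × sin(68.1°) = 263.5 m
throw = dip-slip × sin(dip) = 263.5 × sin(67°) = 243 m

243 m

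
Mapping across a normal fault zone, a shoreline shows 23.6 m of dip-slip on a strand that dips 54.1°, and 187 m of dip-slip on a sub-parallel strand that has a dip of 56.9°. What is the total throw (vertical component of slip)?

176 m

throw_A = 23.6 × sin(54.1°) = 19.12 m
throw_B = 187 × sin(56.9°) = 156.7 m
total = 19.12 + 156.7 = 176 m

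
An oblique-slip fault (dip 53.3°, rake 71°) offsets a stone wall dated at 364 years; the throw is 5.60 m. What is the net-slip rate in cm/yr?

2.03 cm/yr

dip-slip = throw / sin(dip) = 5.60 / sin(53.3°) = 6.984 m
net slip = dip-slip / sin(rake) = 6.984 / sin(71°) = 7.387 m
rate = 7.387 m / 364 years = 0.0203 m/yr = 2.03 cm/yr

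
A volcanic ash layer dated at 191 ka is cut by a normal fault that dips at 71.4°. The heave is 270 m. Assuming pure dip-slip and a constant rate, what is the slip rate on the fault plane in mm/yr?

dip-slip = heave / cos(dip) = 270 m / cos(71.4°) = 846.5 m
rate = 846.5 m / 191 ka = 0.00443 m/yr = 4.43 mm/yr

4.43 mm/yr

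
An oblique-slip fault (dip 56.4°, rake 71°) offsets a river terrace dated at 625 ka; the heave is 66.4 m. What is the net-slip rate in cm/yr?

dip-slip = heave / cos(dip) = 66.4 / cos(56.4°) = 120 m
net slip = dip-slip / sin(rake) = 120 / sin(71°) = 126.9 m
rate = 126.9 m / 625 ka = 0.000203 m/yr = 0.0203 cm/yr

0.0203 cm/yr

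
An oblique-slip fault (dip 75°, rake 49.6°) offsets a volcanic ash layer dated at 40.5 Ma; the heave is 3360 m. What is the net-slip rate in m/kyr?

dip-slip = heave / cos(dip) = 3360 / cos(75°) = 12980 m
net slip = dip-slip / sin(rake) = 12980 / sin(49.6°) = 17050 m
rate = 17050 m / 40.5 Ma = 0.000421 m/yr = 0.421 m/kyr

0.421 m/kyr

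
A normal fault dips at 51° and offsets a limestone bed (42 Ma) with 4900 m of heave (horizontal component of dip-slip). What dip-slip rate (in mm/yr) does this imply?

dip-slip = heave / cos(dip) = 4900 m / cos(51°) = 7786 m
rate = 7786 m / 42 Ma = 0.000185 m/yr = 0.185 mm/yr

0.185 mm/yr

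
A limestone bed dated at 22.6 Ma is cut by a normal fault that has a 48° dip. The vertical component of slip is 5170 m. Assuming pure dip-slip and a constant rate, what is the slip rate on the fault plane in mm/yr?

0.308 mm/yr

dip-slip = throw / sin(dip) = 5170 m / sin(48°) = 6957 m
rate = 6957 m / 22.6 Ma = 0.000308 m/yr = 0.308 mm/yr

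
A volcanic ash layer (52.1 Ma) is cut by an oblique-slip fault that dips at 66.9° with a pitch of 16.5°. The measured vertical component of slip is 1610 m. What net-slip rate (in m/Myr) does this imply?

dip-slip = throw / sin(dip) = 1610 / sin(66.9°) = 1750 m
net slip = dip-slip / sin(rake) = 1750 / sin(16.5°) = 6163 m
rate = 6163 m / 52.1 Ma = 0.000118 m/yr = 118 m/Myr

118 m/Myr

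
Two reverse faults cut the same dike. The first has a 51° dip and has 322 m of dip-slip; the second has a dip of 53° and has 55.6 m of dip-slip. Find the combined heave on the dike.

heave_A = 322 × cos(51°) = 202.6 m
heave_B = 55.6 × cos(53°) = 33.46 m
total = 202.6 + 33.46 = 236 m

236 m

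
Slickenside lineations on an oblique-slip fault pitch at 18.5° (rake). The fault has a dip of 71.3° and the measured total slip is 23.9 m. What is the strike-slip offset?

22.7 m

strike-slip = net slip × cos(rake) = 23.9 m × cos(18.5°) = 22.7 m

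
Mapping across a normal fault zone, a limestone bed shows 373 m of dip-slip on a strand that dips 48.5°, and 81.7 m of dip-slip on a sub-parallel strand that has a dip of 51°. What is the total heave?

299 m

heave_A = 373 × cos(48.5°) = 247.2 m
heave_B = 81.7 × cos(51°) = 51.42 m
total = 247.2 + 51.42 = 299 m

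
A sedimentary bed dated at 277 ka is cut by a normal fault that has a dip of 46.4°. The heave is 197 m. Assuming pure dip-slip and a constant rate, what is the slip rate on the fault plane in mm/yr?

1.03 mm/yr

dip-slip = heave / cos(dip) = 197 m / cos(46.4°) = 285.7 m
rate = 285.7 m / 277 ka = 0.00103 m/yr = 1.03 mm/yr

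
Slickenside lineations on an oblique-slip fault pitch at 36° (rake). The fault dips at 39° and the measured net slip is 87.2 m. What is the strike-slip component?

strike-slip = net slip × cos(rake) = 87.2 m × cos(36°) = 70.5 m

70.5 m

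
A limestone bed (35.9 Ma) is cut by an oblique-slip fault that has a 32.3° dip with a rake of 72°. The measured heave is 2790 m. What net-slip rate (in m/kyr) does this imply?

dip-slip = heave / cos(dip) = 2790 / cos(32.3°) = 3301 m
net slip = dip-slip / sin(rake) = 3301 / sin(72°) = 3471 m
rate = 3471 m / 35.9 Ma = 0.0000967 m/yr = 0.0967 m/kyr

0.0967 m/kyr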